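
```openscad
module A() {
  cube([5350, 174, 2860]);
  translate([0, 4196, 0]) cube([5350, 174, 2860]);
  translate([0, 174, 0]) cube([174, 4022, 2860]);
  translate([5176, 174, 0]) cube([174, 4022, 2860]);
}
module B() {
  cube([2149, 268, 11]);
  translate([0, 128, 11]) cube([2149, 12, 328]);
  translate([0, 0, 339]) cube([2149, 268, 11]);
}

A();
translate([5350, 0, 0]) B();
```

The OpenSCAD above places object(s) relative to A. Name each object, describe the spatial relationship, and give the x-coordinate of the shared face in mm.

A is a house frame. B is an I-beam. The I-beam is against the house frame's +x side, with their −y faces flush. The x-coordinate of the shared face is 5350 mm.

The house frame's +x face and the I-beam's −x face are both at x = 5350 mm.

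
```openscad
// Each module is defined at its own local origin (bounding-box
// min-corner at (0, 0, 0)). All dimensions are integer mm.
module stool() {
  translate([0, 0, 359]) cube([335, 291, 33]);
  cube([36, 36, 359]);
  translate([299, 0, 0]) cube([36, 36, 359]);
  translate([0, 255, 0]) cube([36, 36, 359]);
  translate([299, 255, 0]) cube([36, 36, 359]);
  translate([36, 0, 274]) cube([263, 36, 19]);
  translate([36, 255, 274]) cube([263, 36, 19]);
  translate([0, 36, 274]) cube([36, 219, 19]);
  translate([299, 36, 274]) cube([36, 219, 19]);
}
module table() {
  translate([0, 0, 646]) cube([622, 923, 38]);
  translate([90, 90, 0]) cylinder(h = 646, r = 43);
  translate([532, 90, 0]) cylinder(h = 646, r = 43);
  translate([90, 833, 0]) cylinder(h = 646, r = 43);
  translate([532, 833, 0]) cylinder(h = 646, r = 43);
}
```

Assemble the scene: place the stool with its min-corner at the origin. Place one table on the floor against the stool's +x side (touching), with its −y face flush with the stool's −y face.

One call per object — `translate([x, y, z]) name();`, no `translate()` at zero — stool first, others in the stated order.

stool();
translate([335, 0, 0]) table();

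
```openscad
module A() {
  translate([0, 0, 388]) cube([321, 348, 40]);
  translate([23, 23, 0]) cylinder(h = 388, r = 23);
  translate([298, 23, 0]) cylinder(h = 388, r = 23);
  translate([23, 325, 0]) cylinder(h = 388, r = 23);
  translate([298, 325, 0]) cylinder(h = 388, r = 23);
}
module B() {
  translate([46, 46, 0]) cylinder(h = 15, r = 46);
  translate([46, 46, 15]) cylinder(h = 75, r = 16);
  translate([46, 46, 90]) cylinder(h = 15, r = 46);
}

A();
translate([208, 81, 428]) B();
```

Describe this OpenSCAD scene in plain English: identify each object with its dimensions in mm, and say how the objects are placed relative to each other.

A is a four-legged stool. The seat is a 321×348×40 mm slab whose top surface is at z = 428 mm; four round legs, each 46 mm in diameter, run from the floor (z = 0) to the underside of the seat, each leg's axis is inset half a diameter from the nearest pair of seat edges (so the leg's bounding box is flush with the corner).

B is a spool: two coaxial disc flanges of radius 46 mm and thickness 15 mm, joined by a core cylinder of radius 16 mm and height 75 mm. The lower flange rests on z = 0 and the three cylinders share a vertical axis.

The spool is on top of the stool.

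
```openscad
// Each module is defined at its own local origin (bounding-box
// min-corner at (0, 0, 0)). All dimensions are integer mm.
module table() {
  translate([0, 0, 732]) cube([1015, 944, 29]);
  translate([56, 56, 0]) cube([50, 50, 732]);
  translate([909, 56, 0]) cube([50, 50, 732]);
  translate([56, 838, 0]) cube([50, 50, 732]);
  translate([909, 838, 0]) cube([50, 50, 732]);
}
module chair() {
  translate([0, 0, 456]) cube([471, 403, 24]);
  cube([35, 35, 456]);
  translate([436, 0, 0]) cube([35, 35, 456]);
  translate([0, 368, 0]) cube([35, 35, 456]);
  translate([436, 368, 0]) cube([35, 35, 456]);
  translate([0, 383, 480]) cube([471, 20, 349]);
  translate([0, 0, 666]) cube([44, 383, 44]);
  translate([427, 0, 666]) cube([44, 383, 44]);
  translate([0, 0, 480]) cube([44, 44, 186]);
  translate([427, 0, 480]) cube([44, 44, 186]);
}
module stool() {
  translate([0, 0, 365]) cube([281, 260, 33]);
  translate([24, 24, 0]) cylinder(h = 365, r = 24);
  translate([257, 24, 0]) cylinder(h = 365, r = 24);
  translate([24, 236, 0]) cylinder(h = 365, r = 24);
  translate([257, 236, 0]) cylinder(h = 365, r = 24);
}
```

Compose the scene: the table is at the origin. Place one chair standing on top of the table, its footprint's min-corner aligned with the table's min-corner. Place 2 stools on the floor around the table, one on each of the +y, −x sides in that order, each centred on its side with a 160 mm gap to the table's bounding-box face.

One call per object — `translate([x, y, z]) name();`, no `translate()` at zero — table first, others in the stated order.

table();
translate([0, 0, 761]) chair();
translate([367, 1104, 0]) stool();
translate([-441, 342, 0]) stool();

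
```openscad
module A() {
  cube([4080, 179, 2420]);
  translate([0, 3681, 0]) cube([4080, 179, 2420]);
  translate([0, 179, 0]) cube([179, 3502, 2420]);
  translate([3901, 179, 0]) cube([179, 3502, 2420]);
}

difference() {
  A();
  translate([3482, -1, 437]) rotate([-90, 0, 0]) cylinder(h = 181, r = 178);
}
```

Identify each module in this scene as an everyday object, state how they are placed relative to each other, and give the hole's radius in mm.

A is a house frame. The house frame has a circular hole through its front wall. The hole's radius is 178 mm.

The subtracted cylinder has r = 178 mm.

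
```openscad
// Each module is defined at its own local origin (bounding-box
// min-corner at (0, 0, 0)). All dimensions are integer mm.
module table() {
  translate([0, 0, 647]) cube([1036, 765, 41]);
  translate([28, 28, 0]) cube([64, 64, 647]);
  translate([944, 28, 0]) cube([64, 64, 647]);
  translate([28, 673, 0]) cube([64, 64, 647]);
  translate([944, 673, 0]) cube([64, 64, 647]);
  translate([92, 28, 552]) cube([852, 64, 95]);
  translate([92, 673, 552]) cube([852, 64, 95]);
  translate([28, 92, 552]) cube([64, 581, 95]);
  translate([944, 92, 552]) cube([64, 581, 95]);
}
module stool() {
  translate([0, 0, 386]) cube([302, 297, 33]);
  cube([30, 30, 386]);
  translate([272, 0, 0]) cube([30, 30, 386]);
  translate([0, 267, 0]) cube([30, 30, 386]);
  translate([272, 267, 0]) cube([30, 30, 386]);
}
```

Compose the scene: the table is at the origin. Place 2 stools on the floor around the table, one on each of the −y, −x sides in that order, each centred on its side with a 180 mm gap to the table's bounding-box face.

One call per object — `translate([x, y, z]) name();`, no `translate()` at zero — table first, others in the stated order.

table();
translate([367, -477, 0]) stool();
translate([-482, 234, 0]) stool();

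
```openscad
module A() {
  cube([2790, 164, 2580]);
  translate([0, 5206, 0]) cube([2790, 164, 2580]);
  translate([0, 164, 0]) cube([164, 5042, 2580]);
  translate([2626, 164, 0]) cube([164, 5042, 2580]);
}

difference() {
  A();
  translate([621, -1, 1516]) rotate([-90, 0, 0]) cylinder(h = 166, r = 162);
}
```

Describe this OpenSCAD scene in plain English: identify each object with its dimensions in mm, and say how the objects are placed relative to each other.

A is the wall frame of a small rectangular building: four walls, each 2580 mm tall and 164 mm thick, enclosing a footprint 2790 mm (x) by 5370 mm (y) outside-to-outside, with no floor or roof. The front and back walls (the −y and +y sides) span the full width; the two side walls fit between them.

The house frame has a circular hole of radius 162 mm through its front wall, centred at (x = 621, z = 1516).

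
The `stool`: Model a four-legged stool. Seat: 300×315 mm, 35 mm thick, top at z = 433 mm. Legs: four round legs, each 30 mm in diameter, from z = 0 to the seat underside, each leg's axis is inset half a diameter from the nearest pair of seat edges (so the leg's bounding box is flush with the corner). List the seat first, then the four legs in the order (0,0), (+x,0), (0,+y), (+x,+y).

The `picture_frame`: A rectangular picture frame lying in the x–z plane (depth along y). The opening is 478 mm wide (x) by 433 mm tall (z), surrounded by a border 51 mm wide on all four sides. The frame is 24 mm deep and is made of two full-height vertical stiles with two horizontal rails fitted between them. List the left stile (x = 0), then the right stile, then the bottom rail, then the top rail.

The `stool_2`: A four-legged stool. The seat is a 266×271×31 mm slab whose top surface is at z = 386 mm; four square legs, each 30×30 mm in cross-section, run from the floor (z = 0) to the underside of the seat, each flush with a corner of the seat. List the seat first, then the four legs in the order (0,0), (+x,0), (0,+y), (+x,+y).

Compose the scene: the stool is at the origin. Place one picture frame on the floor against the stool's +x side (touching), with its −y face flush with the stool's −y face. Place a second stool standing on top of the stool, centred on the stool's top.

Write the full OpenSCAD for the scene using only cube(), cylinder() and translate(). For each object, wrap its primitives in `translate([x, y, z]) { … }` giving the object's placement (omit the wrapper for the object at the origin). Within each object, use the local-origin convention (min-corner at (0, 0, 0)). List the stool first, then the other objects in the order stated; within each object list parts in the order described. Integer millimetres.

translate([0, 0, 398]) cube([300, 315, 35]);
translate([15, 15, 0]) cylinder(h = 398, r = 15);
translate([285, 15, 0]) cylinder(h = 398, r = 15);
translate([15, 300, 0]) cylinder(h = 398, r = 15);
translate([285, 300, 0]) cylinder(h = 398, r = 15);
translate([300, 0, 0]) {
  cube([51, 24, 535]);
  translate([529, 0, 0]) cube([51, 24, 535]);
  translate([51, 0, 0]) cube([478, 24, 51]);
  translate([51, 0, 484]) cube([478, 24, 51]);
}
translate([17, 22, 433]) {
  translate([0, 0, 355]) cube([266, 271, 31]);
  cube([30, 30, 355]);
  translate([236, 0, 0]) cube([30, 30, 355]);
  translate([0, 241, 0]) cube([30, 30, 355]);
  translate([236, 241, 0]) cube([30, 30, 355]);
}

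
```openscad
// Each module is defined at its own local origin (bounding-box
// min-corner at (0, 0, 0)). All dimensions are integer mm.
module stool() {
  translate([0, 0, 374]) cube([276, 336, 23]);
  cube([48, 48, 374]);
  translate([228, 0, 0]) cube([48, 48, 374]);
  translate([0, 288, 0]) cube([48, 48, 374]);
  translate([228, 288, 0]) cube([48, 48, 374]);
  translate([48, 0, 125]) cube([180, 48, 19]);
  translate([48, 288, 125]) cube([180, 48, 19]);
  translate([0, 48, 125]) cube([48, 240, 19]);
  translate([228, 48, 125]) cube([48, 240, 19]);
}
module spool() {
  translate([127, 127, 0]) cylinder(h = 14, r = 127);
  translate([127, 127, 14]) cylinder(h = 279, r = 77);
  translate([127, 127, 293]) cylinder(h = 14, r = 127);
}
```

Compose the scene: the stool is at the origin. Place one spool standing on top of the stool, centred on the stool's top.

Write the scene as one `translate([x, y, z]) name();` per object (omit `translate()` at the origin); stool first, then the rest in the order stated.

stool();
translate([11, 41, 397]) spool();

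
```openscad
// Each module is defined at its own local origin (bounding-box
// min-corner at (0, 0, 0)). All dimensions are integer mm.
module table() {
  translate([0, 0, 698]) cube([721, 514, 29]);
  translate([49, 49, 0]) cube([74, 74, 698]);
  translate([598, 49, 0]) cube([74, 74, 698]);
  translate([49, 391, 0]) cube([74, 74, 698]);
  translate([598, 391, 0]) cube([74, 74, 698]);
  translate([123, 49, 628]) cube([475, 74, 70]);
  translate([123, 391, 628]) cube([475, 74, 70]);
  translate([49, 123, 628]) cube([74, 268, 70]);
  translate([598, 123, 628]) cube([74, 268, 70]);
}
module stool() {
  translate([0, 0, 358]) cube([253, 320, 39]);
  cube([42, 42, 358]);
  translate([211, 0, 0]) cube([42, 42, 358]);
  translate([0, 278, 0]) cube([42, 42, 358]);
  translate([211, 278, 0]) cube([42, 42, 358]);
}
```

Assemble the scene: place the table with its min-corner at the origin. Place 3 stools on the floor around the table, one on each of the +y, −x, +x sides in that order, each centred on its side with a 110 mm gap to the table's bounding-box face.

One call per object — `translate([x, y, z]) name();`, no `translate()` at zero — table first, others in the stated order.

table();
translate([234, 624, 0]) stool();
translate([-363, 97, 0]) stool();
translate([831, 97, 0]) stool();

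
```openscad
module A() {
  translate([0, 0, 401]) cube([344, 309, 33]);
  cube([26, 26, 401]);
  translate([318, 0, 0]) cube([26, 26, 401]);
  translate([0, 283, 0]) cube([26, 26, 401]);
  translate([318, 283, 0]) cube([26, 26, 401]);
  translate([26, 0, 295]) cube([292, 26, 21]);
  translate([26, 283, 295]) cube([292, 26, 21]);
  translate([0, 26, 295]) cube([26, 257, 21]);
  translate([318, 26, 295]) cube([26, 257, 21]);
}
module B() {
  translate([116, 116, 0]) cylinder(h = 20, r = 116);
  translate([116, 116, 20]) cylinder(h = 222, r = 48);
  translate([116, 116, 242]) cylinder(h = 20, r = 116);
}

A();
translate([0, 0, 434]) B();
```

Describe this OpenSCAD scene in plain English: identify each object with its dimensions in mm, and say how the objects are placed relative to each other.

A is a four-legged stool. The seat is a 344×309×33 mm slab whose top surface is at z = 434 mm; four square legs, each 26×26 mm in cross-section, run from the floor (z = 0) to the underside of the seat, each flush with a corner of the seat. Four stretchers, 26 mm wide and 21 mm tall, connect adjacent legs with their undersides at z = 295 mm, each running between the inner faces of the legs it joins and aligned with the legs' outer faces on the other axis.

B is a spool: two coaxial disc flanges of radius 116 mm and thickness 20 mm, joined by a core cylinder of radius 48 mm and height 222 mm. The lower flange rests on z = 0 and the three cylinders share a vertical axis.

The spool is on top of the stool.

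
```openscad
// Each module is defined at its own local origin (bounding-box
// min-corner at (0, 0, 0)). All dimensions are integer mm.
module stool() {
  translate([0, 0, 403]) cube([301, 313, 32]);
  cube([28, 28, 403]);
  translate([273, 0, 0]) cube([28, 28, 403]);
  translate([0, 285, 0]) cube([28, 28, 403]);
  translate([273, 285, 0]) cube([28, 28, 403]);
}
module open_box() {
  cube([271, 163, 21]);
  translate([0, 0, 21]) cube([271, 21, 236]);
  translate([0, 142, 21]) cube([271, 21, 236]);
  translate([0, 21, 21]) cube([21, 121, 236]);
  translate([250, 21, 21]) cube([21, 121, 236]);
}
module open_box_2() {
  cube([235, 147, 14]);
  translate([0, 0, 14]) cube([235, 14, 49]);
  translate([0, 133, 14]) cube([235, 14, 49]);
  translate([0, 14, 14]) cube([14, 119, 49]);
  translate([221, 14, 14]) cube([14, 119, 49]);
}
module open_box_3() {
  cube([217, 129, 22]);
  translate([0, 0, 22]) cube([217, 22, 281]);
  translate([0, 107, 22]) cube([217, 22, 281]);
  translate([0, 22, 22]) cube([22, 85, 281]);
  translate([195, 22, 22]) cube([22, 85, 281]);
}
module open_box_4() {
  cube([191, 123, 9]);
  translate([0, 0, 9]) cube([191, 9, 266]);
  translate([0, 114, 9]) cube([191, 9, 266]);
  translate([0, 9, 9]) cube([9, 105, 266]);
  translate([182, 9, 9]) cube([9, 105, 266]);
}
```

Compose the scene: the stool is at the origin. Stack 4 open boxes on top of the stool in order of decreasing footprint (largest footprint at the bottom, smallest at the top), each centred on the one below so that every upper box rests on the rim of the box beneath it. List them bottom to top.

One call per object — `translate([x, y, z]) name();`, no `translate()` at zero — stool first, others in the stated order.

stool();
translate([15, 75, 435]) open_box();
translate([33, 83, 692]) open_box_2();
translate([42, 92, 755]) open_box_3();
translate([55, 95, 1058]) open_box_4();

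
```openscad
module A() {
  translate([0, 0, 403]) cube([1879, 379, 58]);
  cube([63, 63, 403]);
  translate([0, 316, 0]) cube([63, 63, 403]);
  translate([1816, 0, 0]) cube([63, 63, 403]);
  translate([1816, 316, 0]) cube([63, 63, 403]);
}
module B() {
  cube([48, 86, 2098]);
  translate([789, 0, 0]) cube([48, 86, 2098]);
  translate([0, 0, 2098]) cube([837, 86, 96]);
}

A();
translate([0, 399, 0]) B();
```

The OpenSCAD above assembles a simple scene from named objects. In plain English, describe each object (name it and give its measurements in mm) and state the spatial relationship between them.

A is a long wooden bench with a 1879 mm (x) × 379 mm (y) seat, 58 mm thick, its top surface 461 mm above the floor. Four 63 mm square legs at the seat corners, flush with the edges, run from z = 0 to the seat underside.

B is a door frame. The clear opening is 741 mm wide and 2098 mm high. Two 48 mm wide jambs, 86 mm deep, stand either side of the opening from the floor to the top of the opening. A 96 mm thick head sits across the top of both jambs, spanning the full outside width of the frame.

The door frame is on the floor beside the bench on its +y side.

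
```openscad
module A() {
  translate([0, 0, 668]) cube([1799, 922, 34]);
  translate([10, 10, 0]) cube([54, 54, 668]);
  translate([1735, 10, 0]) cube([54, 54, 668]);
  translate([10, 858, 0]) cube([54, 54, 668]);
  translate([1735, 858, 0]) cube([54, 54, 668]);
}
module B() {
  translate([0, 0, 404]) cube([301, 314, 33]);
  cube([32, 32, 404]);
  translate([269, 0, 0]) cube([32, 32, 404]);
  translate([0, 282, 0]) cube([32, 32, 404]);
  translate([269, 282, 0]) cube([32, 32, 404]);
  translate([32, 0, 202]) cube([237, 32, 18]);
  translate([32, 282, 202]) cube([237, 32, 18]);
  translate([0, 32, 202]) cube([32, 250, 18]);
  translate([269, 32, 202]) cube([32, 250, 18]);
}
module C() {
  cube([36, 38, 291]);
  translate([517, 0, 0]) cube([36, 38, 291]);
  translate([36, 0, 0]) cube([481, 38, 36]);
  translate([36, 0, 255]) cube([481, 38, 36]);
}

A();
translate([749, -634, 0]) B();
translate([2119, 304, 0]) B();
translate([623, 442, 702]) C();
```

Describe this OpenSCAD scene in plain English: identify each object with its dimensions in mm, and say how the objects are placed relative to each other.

A is a rectangular dining table. The top is 1799×922×34 mm with its upper surface at z = 702 mm. It stands on four 54×54 mm square legs, each inset 10 mm from the nearest pair of top edges, running from the floor to the underside of the top.

B is a four-legged stool. The seat is 301×314 mm, 33 mm thick, top at z = 437 mm. It stands on four square legs, each 32×32 mm in cross-section, from z = 0 to the seat underside, each flush with a corner of the seat. Four stretchers, 32 mm wide and 18 mm tall, connect adjacent legs with their undersides at z = 202 mm, each running between the inner faces of the legs it joins and aligned with the legs' outer faces on the other axis.

C is a rectangular picture frame lying in the x–z plane (depth along y). The opening is 481 mm wide (x) by 219 mm tall (z), surrounded by a border 36 mm wide on all four sides. The frame is 38 mm deep and is made of two full-height vertical stiles with two horizontal rails fitted between them.

Two stools sit around the table at the −y, +x sides. The picture frame is on top of the table, centred.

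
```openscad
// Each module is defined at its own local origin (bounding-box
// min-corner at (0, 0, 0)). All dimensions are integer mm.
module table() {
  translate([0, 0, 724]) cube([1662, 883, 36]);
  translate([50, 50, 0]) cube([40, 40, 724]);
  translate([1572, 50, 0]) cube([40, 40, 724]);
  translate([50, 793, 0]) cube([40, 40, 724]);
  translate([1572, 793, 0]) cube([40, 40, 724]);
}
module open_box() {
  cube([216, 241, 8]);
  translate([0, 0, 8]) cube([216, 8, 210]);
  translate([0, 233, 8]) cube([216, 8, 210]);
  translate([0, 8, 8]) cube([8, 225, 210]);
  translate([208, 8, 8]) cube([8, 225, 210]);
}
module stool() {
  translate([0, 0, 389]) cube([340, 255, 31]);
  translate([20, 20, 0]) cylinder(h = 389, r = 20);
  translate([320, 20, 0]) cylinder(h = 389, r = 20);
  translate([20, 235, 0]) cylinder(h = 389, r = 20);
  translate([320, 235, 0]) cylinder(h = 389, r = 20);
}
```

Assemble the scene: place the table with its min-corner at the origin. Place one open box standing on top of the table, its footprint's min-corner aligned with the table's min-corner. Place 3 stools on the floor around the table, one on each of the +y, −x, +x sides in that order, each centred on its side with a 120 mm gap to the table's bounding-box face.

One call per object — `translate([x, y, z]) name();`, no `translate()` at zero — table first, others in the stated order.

table();
translate([0, 0, 760]) open_box();
translate([661, 1003, 0]) stool();
translate([-460, 314, 0]) stool();
translate([1782, 314, 0]) stool();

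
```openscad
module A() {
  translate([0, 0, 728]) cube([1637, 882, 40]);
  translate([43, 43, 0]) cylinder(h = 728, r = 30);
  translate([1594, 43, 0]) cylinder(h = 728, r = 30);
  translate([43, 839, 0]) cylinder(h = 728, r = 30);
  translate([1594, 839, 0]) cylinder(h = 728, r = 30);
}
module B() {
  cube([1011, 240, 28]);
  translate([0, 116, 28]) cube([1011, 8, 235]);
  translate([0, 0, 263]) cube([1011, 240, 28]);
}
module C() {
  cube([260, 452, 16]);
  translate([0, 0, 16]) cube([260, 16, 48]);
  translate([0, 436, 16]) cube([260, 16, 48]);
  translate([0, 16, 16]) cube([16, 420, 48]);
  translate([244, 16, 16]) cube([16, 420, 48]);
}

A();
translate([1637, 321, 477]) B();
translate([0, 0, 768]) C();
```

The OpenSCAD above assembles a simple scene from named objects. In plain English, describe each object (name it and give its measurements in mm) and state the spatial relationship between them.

A is a rectangular dining table. The top is 1637×882×40 mm with its upper surface at z = 768 mm. It stands on four round legs of 60 mm diameter, each leg's bounding box inset 13 mm from the nearest pair of top edges, running from the floor to the underside of the top.

B is an I-beam lying along x, 1011 mm long. Overall section height 291 mm. Two flanges 240 mm wide (y) and 28 mm thick, one on the floor and one at the top; a web 8 mm thick runs between them, centred on the flange width.

C is an open-topped rectangular box: outside dimensions 260×452×64 mm, with a uniform wall and base thickness of 16 mm. The base is a full 260×452 slab on the floor; four walls sit on top of the base. The front and back walls (the −y and +y sides) span the full width; the two side walls fit between them.

The I-beam is beside the table with their tops flush at z = 768. The open box is on top of the table.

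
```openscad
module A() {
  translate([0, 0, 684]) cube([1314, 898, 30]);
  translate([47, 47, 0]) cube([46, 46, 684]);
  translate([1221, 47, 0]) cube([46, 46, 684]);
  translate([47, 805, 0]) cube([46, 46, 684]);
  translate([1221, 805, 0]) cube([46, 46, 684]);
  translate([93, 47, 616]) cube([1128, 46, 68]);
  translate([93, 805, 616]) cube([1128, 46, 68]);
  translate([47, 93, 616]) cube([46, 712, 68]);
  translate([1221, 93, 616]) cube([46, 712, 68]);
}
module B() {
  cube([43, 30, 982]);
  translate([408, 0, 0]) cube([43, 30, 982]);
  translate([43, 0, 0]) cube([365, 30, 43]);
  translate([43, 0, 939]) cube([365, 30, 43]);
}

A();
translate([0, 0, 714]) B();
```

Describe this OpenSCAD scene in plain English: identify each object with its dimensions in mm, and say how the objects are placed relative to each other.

A is a table: top 1314 mm (x) × 898 mm (y), 30 mm thick, upper face at z = 714 mm, on four 46×46 mm square legs, each inset 47 mm from the nearest pair of top edges, running from z = 0 to the bottom of the top. Four apron rails, 46 mm thick and 68 mm tall, run between adjacent legs with their top edges flush with the underside of the top and their outer faces flush with the legs' outer faces.

B is a picture frame with a 365×896 mm rectangular opening (x by z) and a uniform 43 mm border on every side. Frame depth is 30 mm along y. It is built from two vertical stiles running the full outside height and two horizontal rails spanning the gap between the stiles.

The picture frame is on top of the table.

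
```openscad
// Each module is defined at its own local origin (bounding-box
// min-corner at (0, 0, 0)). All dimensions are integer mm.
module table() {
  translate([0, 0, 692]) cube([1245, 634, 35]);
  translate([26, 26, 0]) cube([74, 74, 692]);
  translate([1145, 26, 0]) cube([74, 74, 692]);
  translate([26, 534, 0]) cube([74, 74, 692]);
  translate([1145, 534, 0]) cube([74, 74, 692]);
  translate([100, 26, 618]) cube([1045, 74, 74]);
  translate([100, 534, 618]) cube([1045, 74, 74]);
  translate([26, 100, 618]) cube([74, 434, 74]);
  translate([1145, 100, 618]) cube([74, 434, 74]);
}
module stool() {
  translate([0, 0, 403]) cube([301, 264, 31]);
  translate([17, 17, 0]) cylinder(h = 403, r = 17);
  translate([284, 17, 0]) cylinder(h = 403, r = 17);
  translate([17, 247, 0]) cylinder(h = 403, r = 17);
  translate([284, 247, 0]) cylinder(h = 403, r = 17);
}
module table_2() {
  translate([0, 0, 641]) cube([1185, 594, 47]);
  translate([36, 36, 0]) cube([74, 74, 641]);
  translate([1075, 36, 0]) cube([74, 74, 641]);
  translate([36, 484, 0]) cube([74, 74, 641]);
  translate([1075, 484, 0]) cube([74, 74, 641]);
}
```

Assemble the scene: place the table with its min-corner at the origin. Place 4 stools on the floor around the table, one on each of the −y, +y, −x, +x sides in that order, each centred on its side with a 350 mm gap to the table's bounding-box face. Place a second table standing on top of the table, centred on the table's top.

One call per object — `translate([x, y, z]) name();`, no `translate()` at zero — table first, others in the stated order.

table();
translate([472, -614, 0]) stool();
translate([472, 984, 0]) stool();
translate([-651, 185, 0]) stool();
translate([1595, 185, 0]) stool();
translate([30, 20, 727]) table_2();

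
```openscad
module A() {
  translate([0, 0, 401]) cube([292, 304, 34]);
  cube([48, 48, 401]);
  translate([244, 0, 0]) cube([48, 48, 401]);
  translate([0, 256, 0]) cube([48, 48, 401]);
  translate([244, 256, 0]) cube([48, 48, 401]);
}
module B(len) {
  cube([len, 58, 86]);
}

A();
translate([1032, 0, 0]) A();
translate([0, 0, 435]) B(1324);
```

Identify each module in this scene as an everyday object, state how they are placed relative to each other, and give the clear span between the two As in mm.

Second stool starts at x = 1032; first ends at x = 292; clear span = 1032 − 292 = 740 mm.

A is a stool. B is a beam. A beam spans the tops of two stools. The clear span between the two stools is 740 mm.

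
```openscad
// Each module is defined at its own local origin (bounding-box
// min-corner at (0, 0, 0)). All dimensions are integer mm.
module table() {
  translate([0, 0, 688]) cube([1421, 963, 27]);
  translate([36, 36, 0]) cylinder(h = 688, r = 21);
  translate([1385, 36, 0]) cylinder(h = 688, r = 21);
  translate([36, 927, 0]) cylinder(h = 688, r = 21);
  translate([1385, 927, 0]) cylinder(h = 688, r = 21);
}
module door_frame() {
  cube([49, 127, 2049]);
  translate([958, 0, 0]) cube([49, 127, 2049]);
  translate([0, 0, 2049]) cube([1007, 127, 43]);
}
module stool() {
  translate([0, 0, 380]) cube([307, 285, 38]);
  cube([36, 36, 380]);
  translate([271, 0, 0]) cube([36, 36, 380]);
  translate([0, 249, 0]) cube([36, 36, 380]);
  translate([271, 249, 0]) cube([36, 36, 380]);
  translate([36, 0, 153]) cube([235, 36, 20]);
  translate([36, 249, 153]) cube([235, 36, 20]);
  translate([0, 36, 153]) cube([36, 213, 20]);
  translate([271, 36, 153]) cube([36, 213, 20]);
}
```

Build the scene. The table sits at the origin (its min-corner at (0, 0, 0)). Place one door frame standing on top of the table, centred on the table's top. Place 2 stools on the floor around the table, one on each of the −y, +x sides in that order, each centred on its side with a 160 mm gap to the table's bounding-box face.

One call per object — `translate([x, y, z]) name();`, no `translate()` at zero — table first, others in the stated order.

table();
translate([207, 418, 715]) door_frame();
translate([557, -445, 0]) stool();
translate([1581, 339, 0]) stool();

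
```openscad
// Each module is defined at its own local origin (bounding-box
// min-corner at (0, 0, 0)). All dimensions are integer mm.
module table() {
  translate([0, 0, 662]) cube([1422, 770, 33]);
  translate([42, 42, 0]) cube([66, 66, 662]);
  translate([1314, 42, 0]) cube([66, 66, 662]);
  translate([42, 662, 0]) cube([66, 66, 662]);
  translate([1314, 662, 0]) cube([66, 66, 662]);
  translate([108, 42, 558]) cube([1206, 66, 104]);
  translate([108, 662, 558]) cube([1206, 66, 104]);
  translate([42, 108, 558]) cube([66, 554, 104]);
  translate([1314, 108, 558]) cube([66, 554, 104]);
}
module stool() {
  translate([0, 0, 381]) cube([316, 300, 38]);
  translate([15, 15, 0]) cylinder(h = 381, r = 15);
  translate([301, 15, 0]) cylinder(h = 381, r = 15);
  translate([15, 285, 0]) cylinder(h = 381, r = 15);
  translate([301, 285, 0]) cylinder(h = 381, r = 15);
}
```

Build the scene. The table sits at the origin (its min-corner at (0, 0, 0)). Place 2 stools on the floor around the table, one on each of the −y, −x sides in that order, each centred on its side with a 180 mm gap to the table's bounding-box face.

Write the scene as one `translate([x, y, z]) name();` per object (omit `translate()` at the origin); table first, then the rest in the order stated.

table();
translate([553, -480, 0]) stool();
translate([-496, 235, 0]) stool();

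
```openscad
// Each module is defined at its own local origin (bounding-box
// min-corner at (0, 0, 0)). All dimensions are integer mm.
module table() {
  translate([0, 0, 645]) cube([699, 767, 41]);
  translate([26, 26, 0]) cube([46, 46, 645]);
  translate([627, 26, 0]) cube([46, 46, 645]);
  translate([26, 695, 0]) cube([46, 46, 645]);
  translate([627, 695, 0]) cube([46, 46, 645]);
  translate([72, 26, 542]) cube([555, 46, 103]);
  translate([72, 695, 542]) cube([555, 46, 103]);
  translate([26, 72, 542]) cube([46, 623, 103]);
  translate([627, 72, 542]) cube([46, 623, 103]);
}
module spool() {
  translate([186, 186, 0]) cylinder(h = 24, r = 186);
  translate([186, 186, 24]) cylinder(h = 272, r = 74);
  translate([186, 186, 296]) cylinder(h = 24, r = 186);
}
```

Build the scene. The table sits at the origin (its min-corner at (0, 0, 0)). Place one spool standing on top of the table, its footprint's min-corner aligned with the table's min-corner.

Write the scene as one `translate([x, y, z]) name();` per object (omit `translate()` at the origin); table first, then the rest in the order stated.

table();
translate([0, 0, 686]) spool();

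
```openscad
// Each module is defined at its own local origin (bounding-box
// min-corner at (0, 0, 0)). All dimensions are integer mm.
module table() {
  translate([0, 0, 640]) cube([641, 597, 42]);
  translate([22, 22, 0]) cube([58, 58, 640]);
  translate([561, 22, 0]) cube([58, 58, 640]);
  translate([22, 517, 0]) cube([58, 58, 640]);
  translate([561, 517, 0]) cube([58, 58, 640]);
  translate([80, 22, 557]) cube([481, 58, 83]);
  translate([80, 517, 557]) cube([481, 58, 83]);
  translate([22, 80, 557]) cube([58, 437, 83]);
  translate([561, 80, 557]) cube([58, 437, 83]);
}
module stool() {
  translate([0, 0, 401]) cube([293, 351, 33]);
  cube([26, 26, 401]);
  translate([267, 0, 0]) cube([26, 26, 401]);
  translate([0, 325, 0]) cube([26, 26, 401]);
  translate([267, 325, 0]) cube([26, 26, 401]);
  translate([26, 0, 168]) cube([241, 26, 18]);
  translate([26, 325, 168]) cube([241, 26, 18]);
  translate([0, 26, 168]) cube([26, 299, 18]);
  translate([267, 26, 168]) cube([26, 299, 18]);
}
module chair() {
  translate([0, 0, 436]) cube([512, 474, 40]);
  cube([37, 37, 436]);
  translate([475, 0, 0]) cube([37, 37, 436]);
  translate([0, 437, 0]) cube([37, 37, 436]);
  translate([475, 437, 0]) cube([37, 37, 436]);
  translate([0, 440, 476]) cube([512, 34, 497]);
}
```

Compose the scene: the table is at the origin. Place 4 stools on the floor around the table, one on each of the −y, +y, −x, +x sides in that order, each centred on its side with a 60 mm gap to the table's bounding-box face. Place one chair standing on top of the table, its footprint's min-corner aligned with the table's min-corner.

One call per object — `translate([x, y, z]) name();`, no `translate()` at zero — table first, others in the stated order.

table();
translate([174, -411, 0]) stool();
translate([174, 657, 0]) stool();
translate([-353, 123, 0]) stool();
translate([701, 123, 0]) stool();
translate([0, 0, 682]) chair();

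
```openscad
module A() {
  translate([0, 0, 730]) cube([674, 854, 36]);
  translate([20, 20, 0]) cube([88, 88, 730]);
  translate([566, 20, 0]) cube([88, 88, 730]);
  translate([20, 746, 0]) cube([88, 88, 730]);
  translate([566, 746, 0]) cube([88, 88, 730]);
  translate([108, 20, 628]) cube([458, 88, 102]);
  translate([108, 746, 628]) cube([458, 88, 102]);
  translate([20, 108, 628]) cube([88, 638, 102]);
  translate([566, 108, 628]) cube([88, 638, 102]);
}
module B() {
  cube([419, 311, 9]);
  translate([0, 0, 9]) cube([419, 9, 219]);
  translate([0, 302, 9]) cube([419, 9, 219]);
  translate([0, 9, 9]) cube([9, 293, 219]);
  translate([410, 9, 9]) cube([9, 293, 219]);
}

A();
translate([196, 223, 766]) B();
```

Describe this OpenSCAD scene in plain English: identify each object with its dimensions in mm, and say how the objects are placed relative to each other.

A is a table: top 674 mm (x) × 854 mm (y), 36 mm thick, upper face at z = 766 mm, on four 88×88 mm square legs, each inset 20 mm from the nearest pair of top edges, running from z = 0 to the bottom of the top. Four apron rails, 88 mm thick and 102 mm tall, run between adjacent legs with their top edges flush with the underside of the top and their outer faces flush with the legs' outer faces.

B is an open-topped rectangular box: outside dimensions 419×311×228 mm, with a uniform wall and base thickness of 9 mm. The base is a full 419×311 slab on the floor; four walls sit on top of the base. The front and back walls (the −y and +y sides) span the full width; the two side walls fit between them.

The open box is on top of the table.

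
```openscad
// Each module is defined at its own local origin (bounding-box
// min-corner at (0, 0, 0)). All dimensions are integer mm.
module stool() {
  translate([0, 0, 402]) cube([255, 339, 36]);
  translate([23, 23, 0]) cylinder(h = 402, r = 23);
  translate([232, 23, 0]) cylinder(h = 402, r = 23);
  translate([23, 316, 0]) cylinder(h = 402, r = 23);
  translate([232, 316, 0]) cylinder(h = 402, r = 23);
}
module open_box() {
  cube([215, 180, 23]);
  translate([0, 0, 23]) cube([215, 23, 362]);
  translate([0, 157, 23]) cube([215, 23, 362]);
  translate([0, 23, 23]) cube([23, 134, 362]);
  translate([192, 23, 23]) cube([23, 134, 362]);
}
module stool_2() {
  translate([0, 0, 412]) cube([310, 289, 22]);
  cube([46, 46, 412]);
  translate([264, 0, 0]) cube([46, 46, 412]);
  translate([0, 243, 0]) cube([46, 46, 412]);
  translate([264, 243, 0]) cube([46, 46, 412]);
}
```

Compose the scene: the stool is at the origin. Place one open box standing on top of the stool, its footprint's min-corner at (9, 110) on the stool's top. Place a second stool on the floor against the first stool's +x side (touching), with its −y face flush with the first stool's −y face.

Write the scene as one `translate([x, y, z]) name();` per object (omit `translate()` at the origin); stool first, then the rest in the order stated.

stool();
translate([9, 110, 438]) open_box();
translate([255, 0, 0]) stool_2();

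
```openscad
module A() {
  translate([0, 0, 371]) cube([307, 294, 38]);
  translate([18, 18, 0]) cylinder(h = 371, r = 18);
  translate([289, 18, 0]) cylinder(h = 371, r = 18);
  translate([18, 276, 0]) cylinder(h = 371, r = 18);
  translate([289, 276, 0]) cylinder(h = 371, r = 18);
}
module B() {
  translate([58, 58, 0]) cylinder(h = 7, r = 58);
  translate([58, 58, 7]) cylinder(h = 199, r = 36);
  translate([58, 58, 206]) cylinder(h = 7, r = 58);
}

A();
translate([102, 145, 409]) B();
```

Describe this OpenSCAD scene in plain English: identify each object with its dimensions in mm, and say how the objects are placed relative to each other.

A is a four-legged stool. The seat is 307×294 mm, 38 mm thick, top at z = 409 mm. It stands on four round legs, each 36 mm in diameter, from z = 0 to the seat underside, each leg's axis is inset half a diameter from the nearest pair of seat edges (so the leg's bounding box is flush with the corner).

B is a spool: two coaxial disc flanges of radius 58 mm and thickness 7 mm, joined by a core cylinder of radius 36 mm and height 199 mm. The lower flange rests on z = 0 and the three cylinders share a vertical axis.

The spool is on top of the stool.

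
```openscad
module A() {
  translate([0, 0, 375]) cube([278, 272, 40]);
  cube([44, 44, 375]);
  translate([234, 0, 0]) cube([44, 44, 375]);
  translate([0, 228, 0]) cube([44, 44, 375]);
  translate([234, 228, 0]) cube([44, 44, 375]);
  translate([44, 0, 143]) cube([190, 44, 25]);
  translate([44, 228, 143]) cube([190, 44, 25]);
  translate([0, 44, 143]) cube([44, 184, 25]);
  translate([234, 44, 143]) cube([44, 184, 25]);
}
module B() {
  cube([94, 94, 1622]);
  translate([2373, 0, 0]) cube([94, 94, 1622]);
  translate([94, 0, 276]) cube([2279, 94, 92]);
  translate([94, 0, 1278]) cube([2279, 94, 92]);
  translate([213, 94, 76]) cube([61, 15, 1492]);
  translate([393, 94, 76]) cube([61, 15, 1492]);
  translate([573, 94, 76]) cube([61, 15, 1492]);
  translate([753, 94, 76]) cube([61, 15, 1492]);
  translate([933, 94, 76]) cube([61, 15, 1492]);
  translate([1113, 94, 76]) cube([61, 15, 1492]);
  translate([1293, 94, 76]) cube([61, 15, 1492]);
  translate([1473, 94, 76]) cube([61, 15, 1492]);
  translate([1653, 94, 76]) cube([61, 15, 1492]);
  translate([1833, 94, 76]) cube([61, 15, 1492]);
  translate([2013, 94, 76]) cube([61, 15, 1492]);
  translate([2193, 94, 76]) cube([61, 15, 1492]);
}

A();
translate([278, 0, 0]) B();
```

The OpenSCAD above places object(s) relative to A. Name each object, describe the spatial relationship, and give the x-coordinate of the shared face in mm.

A is a stool. B is a fence section. The fence section is against the stool's +x side, with their −y faces flush. The x-coordinate of the shared face is 278 mm.

The stool's +x face and the fence section's −x face are both at x = 278 mm.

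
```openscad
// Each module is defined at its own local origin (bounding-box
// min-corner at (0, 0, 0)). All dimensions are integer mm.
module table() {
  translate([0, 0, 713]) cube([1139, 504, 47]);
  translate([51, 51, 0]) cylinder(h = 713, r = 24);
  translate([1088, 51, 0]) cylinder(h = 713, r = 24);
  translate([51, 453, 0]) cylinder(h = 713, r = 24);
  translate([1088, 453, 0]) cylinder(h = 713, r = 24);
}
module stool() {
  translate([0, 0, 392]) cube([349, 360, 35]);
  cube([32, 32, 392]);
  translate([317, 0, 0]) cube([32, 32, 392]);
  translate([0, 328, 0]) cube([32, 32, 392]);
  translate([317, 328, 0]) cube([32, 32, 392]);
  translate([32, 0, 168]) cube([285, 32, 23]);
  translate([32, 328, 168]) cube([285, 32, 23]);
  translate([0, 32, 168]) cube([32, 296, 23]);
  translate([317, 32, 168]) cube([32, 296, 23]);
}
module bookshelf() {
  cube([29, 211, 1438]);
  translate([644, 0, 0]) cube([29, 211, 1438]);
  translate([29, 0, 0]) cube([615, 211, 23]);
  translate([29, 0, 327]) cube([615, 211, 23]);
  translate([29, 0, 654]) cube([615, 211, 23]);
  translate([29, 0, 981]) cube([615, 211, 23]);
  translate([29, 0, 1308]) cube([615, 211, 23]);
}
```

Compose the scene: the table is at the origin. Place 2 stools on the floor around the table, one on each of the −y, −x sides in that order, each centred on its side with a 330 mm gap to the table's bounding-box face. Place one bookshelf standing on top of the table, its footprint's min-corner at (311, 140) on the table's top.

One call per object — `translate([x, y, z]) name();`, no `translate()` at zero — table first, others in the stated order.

table();
translate([395, -690, 0]) stool();
translate([-679, 72, 0]) stool();
translate([311, 140, 760]) bookshelf();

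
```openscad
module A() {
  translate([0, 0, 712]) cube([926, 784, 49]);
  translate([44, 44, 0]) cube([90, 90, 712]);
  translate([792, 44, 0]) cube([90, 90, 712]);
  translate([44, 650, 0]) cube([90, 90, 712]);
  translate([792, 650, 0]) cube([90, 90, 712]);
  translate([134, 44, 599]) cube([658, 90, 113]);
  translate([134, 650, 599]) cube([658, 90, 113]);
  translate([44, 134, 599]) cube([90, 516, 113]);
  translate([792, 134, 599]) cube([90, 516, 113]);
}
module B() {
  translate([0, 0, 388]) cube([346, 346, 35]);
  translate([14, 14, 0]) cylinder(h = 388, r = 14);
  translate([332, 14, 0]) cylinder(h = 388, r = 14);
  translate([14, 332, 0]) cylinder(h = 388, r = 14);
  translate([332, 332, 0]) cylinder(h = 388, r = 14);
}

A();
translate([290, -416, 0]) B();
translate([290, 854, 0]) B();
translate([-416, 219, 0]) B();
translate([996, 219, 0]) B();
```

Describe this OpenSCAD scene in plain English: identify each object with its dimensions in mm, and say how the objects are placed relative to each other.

A is a table: top 926 mm (x) × 784 mm (y), 49 mm thick, upper face at z = 761 mm, on four 90×90 mm square legs, each inset 44 mm from the nearest pair of top edges, running from z = 0 to the bottom of the top. Four apron rails, 90 mm thick and 113 mm tall, run between adjacent legs with their top edges flush with the underside of the top and their outer faces flush with the legs' outer faces.

B is a simple wooden stool: a rectangular seat 346 mm (x) by 346 mm (y), 35 mm thick, top face at z = 423 mm, on four round legs, each 28 mm in diameter. The legs rest on z = 0, each leg's axis is inset half a diameter from the nearest pair of seat edges (so the leg's bounding box is flush with the corner).

Four stools sit around the table at the −y, +y, −x, +x sides.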